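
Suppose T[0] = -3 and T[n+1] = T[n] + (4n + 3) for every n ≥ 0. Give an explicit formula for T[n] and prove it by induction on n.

Claim: T[n] = 2n^2 + n − 3.

Base case: T[0] = -3, and 2·0^2 + 0 − 3 = -3.
Assume T[k] = 2k^2 + k − 3.
Then T[k+1] = T[k] + (4k + 3) = (2k^2 + k − 3) + (4k + 3) = 2k^2 + 5k,
and 2·(k+1)^2 + (k+1) − 3 = 2k^2 + 5k.
This completes the inductive step, so T[n] = 2n^2 + n − 3 for all n ≥ 0.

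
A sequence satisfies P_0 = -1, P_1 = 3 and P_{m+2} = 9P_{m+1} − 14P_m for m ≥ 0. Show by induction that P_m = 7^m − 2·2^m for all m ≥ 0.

Base cases: P_0 = -1 and 7^0 − 2·2^0 = -1; P_1 = 3 and 7^1 − 2·2^1 = 3.
Assume P_j = 7^j − 2·2^j for all 0 ≤ j ≤ k, where k ≥ 1.
Then P_{k+1} = 9P_k − 14P_{k−1} = 9·(7^k − 2·2^k) − 14·(7^{k−1} − 2·2^{k−1}) = (9·7 − 14)7^{k−1} − 2·(9·2 − 14)2^{k−1} = 49·7^{k−1} − 8·2^{k−1} = 7^{k+1} − 2·2^{k+1}.
So the formula holds for k+1, and by strong induction P_m = 7^m − 2·2^m for all m ≥ 0.

P_m = 7^m − 2·2^m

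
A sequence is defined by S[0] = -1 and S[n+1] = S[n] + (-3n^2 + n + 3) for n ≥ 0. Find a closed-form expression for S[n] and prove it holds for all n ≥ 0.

Claim: S[n] = -n^3 + 2n^2 + 2n − 1.

Base case: S[0] = -1, and -0^3 + 2·0^2 + 2·0 − 1 = -1.
Assume S[k] = -k^3 + 2k^2 + 2k − 1.
Then S[k+1] = S[k] + (-3k^2 + k + 3) = (-k^3 + 2k^2 + 2k − 1) + (-3k^2 + k + 3) = -k^3 − k^2 + 3k + 2,
and -(k+1)^3 + 2·(k+1)^2 + 2·(k+1) − 1 = -k^3 − k^2 + 3k + 2.
This completes the inductive step, so S[n] = -n^3 + 2n^2 + 2n − 1 for all n ≥ 0.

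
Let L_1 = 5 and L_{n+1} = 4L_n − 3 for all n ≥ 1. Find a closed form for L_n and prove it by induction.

Claim: L_n = 4^n + 1.

Base case: L_1 = 5, and 4^1 + 1 = 4 + 1 = 5.
Assume L_m = 4^m + 1 for some m ≥ 1.
Then L_{m+1} = 4L_m − 3 = 4·(4^m + 1) − 3 = 4^{m+1} + 4 − 3 = 4^{m+1} + 1.
By induction, L_n = 4^n + 1 for all n ≥ 1.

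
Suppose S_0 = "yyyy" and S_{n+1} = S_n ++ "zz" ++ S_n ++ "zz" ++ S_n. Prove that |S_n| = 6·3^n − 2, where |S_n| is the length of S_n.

Base case: |S_0| = 4, and 6·3^0 − 2 = 4.
Assume |S_r| = 6·3^r − 2.
Then |S_{r+1}| = 3|S_r| + 4 = 3(6·3^r − 2) + 4 = 6·3^{r+1} − 6 + 4 = 6·3^{r+1} − 2.
This completes the inductive step, so |S_n| = 6·3^n − 2 for all n ≥ 0.

|S_n| = 6·3^n − 2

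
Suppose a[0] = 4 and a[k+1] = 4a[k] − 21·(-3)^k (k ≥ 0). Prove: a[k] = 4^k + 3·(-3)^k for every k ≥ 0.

Base case: a[0] = 4, and 4^0 + 3·(-3)^0 = 1 + 3 = 4.
Assume a[r] = 4^r + 3·(-3)^r for some r ≥ 0.
Then a[r+1] = 4a[r] − 21·(-3)^r = 4·(4^r + 3·(-3)^r) − 21·(-3)^r = 4^{r+1} + 12·(-3)^r − 21·(-3)^r = 4^{r+1} − 9·(-3)^r = 4^{r+1} + 3·(-3)^{r+1}.
This completes the inductive step, so a[k] = 4^k + 3·(-3)^k for all k ≥ 0.

a[k] = 4^k + 3·(-3)^k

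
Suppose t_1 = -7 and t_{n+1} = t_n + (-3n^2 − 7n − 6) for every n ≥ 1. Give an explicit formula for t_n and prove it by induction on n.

Claim: t_n = -n^3 − 2n^2 − 3n − 1.

Base case: t_1 = -7, and -1^3 − 2·1^2 − 3·1 − 1 = -7.
Assume t_j = -j^3 − 2j^2 − 3j − 1.
Then t_{j+1} = t_j + (-3j^2 − 7j − 6) = (-j^3 − 2j^2 − 3j − 1) + (-3j^2 − 7j − 6) = -j^3 − 5j^2 − 10j − 7,
and -(j+1)^3 − 2·(j+1)^2 − 3·(j+1) − 1 = -j^3 − 5j^2 − 10j − 7.
This completes the inductive step, so t_n = -n^3 − 2n^2 − 3n − 1 for all n ≥ 1.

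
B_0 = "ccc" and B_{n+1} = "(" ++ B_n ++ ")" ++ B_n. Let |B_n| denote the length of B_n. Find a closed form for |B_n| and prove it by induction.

Claim: |B_n| = 5·2^n − 2.

Base case: |B_0| = 3, and 5·2^0 − 2 = 3.
Assume |B_j| = 5·2^j − 2.
Then |B_{j+1}| = 1 + |B_j| + 1 + |B_j| = 2|B_j| + 2 = 2(5·2^j − 2) + 2 = 5·2^{j+1} − 4 + 2 = 5·2^{j+1} − 2.
Hence |B_n| = 5·2^n − 2 for every n ≥ 0, by induction.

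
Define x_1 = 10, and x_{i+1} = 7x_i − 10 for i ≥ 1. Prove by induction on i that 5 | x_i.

Base case: x_1 = 10 = 5·2, so 5 | x_1.
Assume 5 | x_m, so x_m = 5t for some integer t.
Then x_{m+1} = 7x_m − 10 = 7·(5t) − 10 = 5(7t − 2), so 5 | x_{m+1}.
By induction, 5 | x_i for all i ≥ 1.

5 | x_i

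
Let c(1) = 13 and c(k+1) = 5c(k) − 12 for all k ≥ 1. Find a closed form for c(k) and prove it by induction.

Claim: c(k) = 2·5^k + 3.

Base case: c(1) = 13, and 2·5^1 + 3 = 10 + 3 = 13.
Assume c(j) = 2·5^j + 3 for some j ≥ 1.
Then c(j+1) = 5c(j) − 12 = 5·(2·5^j + 3) − 12 = 10·5^j + 15 − 12 = 2·5^{j+1} + 3.
This completes the inductive step, so c(k) = 2·5^k + 3 for all k ≥ 1.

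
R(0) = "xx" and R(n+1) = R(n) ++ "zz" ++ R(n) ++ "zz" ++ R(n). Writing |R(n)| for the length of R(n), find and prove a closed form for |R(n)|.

Claim: |R(n)| = 4·3^n − 2.

Base case: |R(0)| = 2, and 4·3^0 − 2 = 2.
Assume |R(r)| = 4·3^r − 2.
Then |R(r+1)| = 3|R(r)| + 4 = 3(4·3^r − 2) + 4 = 4·3^{r+1} − 6 + 4 = 4·3^{r+1} − 2.
Hence |R(n)| = 4·3^n − 2 for every n ≥ 0, by induction.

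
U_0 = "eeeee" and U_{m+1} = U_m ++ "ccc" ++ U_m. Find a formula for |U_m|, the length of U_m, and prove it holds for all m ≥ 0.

Claim: |U_m| = 2^{m+3} − 3.

Base case: |U_0| = 5, and 2^{0+3} − 3 = 5.
Assume |U_j| = 2^{j+3} − 3.
Then |U_{j+1}| = |U_j| + 3 + |U_j| = 2|U_j| + 3 = 2(2^{j+3} − 3) + 3 = 2^{j+1+3} − 6 + 3 = 2^{j+1+3} − 3.
So the formula holds for j+1, and by induction |U_m| = 2^{m+3} − 3 for all m ≥ 0.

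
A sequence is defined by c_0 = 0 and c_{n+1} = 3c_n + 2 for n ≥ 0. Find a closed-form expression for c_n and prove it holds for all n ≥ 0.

Claim: c_n = 3^n − 1.

Base case: c_0 = 0, and 3^0 − 1 = 1 − 1 = 0.
Assume c_k = 3^k − 1 for some k ≥ 0.
Then c_{k+1} = 3c_k + 2 = 3·(3^k − 1) + 2 = 3^{k+1} − 3 + 2 = 3^{k+1} − 1.
Hence c_n = 3^n − 1 for every n ≥ 0, by induction.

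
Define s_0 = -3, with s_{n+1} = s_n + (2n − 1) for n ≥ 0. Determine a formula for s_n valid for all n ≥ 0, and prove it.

Claim: s_n = n^2 − 2n − 3.

Base case: s_0 = -3, and 0^2 − 2·0 − 3 = -3.
Assume s_r = r^2 − 2r − 3.
Then s_{r+1} = s_r + (2r − 1) = (r^2 − 2r − 3) + (2r − 1) = r^2 − 4,
and (r+1)^2 − 2·(r+1) − 3 = r^2 − 4.
This completes the inductive step, so s_n = n^2 − 2n − 3 for all n ≥ 0.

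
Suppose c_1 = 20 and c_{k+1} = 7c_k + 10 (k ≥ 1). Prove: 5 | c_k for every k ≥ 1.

Base case: c_1 = 20 = 5·4, so 5 | c_1.
Assume 5 | c_j, so c_j = 5t for some integer t.
Then c_{j+1} = 7c_j + 10 = 7·(5t) + 10 = 5(7t + 2), so 5 | c_{j+1}.
This completes the inductive step, so 5 | c_k for all k ≥ 1.

5 | c_k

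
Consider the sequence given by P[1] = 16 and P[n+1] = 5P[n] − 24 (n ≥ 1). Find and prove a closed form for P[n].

Claim: P[n] = 2·5^n + 6.

Base case: P[1] = 16, and 2·5^1 + 6 = 10 + 6 = 16.
Assume P[k] = 2·5^k + 6 for some k ≥ 1.
Then P[k+1] = 5P[k] − 24 = 5·(2·5^k + 6) − 24 = 10·5^k + 30 − 24 = 2·5^{k+1} + 6.
So the formula holds for k+1, and by induction P[n] = 2·5^n + 6 for all n ≥ 1.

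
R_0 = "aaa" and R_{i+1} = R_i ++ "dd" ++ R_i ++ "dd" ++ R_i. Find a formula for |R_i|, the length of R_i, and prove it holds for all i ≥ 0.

Claim: |R_i| = 5·3^i − 2.

Base case: |R_0| = 3, and 5·3^0 − 2 = 3.
Assume |R_j| = 5·3^j − 2.
Then |R_{j+1}| = 3|R_j| + 4 = 3(5·3^j − 2) + 4 = 5·3^{j+1} − 6 + 4 = 5·3^{j+1} − 2.
By induction, |R_i| = 5·3^i − 2 for all i ≥ 0.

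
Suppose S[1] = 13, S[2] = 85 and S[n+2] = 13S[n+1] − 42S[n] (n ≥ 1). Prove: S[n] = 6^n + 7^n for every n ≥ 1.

Base cases: S[1] = 13 and 6^1 + 7^1 = 13; S[2] = 85 and 6^2 + 7^2 = 85.
Assume S[j] = 6^j + 7^j for all 1 ≤ j ≤ r, where r ≥ 2.
Then S[r+1] = 13S[r] − 42S[r−1] = 13·(6^r + 7^r) − 42·(6^{r−1} + 7^{r−1}) = (13·6 − 42)6^{r−1} + (13·7 − 42)7^{r−1} = 36·6^{r−1} + 49·7^{r−1} = 6^{r+1} + 7^{r+1}.
This completes the inductive step, so S[n] = 6^n + 7^n for all n ≥ 1.

S[n] = 6^n + 7^n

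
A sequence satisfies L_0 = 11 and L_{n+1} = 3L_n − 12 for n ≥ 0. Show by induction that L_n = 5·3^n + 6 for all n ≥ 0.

Base case: L_0 = 11, and 5·3^0 + 6 = 5 + 6 = 11.
Assume L_m = 5·3^m + 6 for some m ≥ 0.
Then L_{m+1} = 3L_m − 12 = 3·(5·3^m + 6) − 12 = 15·3^m + 18 − 12 = 5·3^{m+1} + 6.
By induction, L_n = 5·3^n + 6 for all n ≥ 0.

L_n = 5·3^n + 6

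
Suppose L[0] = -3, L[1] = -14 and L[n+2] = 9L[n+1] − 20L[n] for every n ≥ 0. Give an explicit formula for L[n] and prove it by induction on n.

Claim: L[n] = -4^n − 2·5^n.

Base cases: L[0] = -3 and -4^0 − 2·5^0 = -3; L[1] = -14 and -4^1 − 2·5^1 = -14.
Assume L[j] = -4^j − 2·5^j for all 0 ≤ j ≤ m, where m ≥ 1.
Then L[m+1] = 9L[m] − 20L[m−1] = 9·(-4^m − 2·5^m) − 20·(-4^{m−1} − 2·5^{m−1}) = -(9·4 − 20)4^{m−1} − 2·(9·5 − 20)5^{m−1} = -16·4^{m−1} − 50·5^{m−1} = -4^{m+1} − 2·5^{m+1}.
Hence L[n] = -4^n − 2·5^n for every n ≥ 0, by strong induction.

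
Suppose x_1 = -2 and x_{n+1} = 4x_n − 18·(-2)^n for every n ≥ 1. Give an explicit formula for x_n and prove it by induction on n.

Claim: x_n = 4^n + 3·(-2)^n.

Base case: x_1 = -2, and 4^1 + 3·(-2)^1 = 4 − 6 = -2.
Assume x_m = 4^m + 3·(-2)^m for some m ≥ 1.
Then x_{m+1} = 4x_m − 18·(-2)^m = 4·(4^m + 3·(-2)^m) − 18·(-2)^m = 4^{m+1} + 12·(-2)^m − 18·(-2)^m = 4^{m+1} − 6·(-2)^m = 4^{m+1} + 3·(-2)^{m+1}.
By induction, x_n = 4^n + 3·(-2)^n for all n ≥ 1.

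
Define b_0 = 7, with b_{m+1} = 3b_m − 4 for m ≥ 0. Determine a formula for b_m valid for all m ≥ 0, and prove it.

Claim: b_m = 5·3^m + 2.

Base case: b_0 = 7, and 5·3^0 + 2 = 5 + 2 = 7.
Assume b_r = 5·3^r + 2 for some r ≥ 0.
Then b_{r+1} = 3b_r − 4 = 3·(5·3^r + 2) − 4 = 15·3^r + 6 − 4 = 5·3^{r+1} + 2.
Hence b_m = 5·3^m + 2 for every m ≥ 0, by induction.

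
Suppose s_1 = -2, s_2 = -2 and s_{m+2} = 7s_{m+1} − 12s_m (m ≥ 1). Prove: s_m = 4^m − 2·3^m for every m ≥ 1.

Base cases: s_1 = -2 and 4^1 − 2·3^1 = -2; s_2 = -2 and 4^2 − 2·3^2 = -2.
Assume s_j = 4^j − 2·3^j for all 1 ≤ j ≤ r, where r ≥ 2.
Then s_{r+1} = 7s_r − 12s_{r−1} = 7·(4^r − 2·3^r) − 12·(4^{r−1} − 2·3^{r−1}) = (7·4 − 12)4^{r−1} − 2·(7·3 − 12)3^{r−1} = 16·4^{r−1} − 18·3^{r−1} = 4^{r+1} − 2·3^{r+1}.
Hence s_m = 4^m − 2·3^m for every m ≥ 1, by strong induction.

s_m = 4^m − 2·3^m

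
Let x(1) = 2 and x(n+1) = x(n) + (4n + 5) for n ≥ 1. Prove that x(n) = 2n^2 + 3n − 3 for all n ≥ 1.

Base case: x(1) = 2, and 2·1^2 + 3·1 − 3 = 2.
Assume x(r) = 2r^2 + 3r − 3.
Then x(r+1) = x(r) + (4r + 5) = (2r^2 + 3r − 3) + (4r + 5) = 2r^2 + 7r + 2,
and 2·(r+1)^2 + 3·(r+1) − 3 = 2r^2 + 7r + 2.
By induction, x(n) = 2n^2 + 3n − 3 for all n ≥ 1.

x(n) = 2n^2 + 3n − 3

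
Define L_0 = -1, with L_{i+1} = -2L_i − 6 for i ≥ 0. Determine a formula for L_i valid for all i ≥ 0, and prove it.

Claim: L_i = (-2)^i − 2.

Base case: L_0 = -1, and (-2)^0 − 2 = 1 − 2 = -1.
Assume L_r = (-2)^r − 2 for some r ≥ 0.
Then L_{r+1} = -2L_r − 6 = -2·((-2)^r − 2) − 6 = -2·(-2)^r + 4 − 6 = (-2)^{r+1} − 2.
Hence L_i = (-2)^i − 2 for every i ≥ 0, by induction.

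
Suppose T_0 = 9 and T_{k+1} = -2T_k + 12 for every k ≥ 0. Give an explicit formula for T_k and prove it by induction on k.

Claim: T_k = 5·(-2)^k + 4.

Base case: T_0 = 9, and 5·(-2)^0 + 4 = 5 + 4 = 9.
Assume T_r = 5·(-2)^r + 4 for some r ≥ 0.
Then T_{r+1} = -2T_r + 12 = -2·(5·(-2)^r + 4) + 12 = -10·(-2)^r − 8 + 12 = 5·(-2)^{r+1} + 4.
By induction, T_k = 5·(-2)^k + 4 for all k ≥ 0.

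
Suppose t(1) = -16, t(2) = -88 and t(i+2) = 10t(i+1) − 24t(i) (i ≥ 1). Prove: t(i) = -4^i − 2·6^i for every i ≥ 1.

Base cases: t(1) = -16 and -4^1 − 2·6^1 = -16; t(2) = -88 and -4^2 − 2·6^2 = -88.
Assume t(p) = -4^p − 2·6^p for all 1 ≤ p ≤ j, where j ≥ 2.
Then t(j+1) = 10t(j) − 24t(j−1) = 10·(-4^j − 2·6^j) − 24·(-4^{j−1} − 2·6^{j−1}) = -(10·4 − 24)4^{j−1} − 2·(10·6 − 24)6^{j−1} = -16·4^{j−1} − 72·6^{j−1} = -4^{j+1} − 2·6^{j+1}.
So the formula holds for j+1, and by strong induction t(i) = -4^i − 2·6^i for all i ≥ 1.

t(i) = -4^i − 2·6^i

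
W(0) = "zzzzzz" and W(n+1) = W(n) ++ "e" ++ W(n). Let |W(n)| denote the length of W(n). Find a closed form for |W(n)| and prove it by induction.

Claim: |W(n)| = 7·2^n − 1.

Base case: |W(0)| = 6, and 7·2^0 − 1 = 6.
Assume |W(k)| = 7·2^k − 1.
Then |W(k+1)| = |W(k)| + 1 + |W(k)| = 2|W(k)| + 1 = 2(7·2^k − 1) + 1 = 7·2^{k+1} − 2 + 1 = 7·2^{k+1} − 1.
Hence |W(n)| = 7·2^n − 1 for every n ≥ 0, by induction.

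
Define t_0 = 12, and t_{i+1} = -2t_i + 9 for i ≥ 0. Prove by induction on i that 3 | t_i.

Base case: t_0 = 12 = 3·4, so 3 | t_0.
Assume 3 | t_j, so t_j = 3s for some integer s.
Then t_{j+1} = -2t_j + 9 = -2·(3s) + 9 = 3(-2s + 3), so 3 | t_{j+1}.
Hence 3 | t_i for every i ≥ 0, by induction.

3 | t_i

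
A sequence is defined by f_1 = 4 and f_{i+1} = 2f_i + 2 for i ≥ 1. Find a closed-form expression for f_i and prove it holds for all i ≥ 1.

Claim: f_i = 3·2^i − 2.

Base case: f_1 = 4, and 3·2^1 − 2 = 6 − 2 = 4.
Assume f_k = 3·2^k − 2 for some k ≥ 1.
Then f_{k+1} = 2f_k + 2 = 2·(3·2^k − 2) + 2 = 6·2^k − 4 + 2 = 3·2^{k+1} − 2.
By induction, f_i = 3·2^i − 2 for all i ≥ 1.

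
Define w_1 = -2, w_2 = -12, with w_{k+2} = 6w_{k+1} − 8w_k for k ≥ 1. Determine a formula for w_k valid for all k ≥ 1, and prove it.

Claim: w_k = -4^k + 2^k.

Base cases: w_1 = -2 and -4^1 + 2^1 = -2; w_2 = -12 and -4^2 + 2^2 = -12.
Assume w_j = -4^j + 2^j for all 1 ≤ j ≤ m, where m ≥ 2.
Then w_{m+1} = 6w_m − 8w_{m−1} = 6·(-4^m + 2^m) − 8·(-4^{m−1} + 2^{m−1}) = -(6·4 − 8)4^{m−1} + (6·2 − 8)2^{m−1} = -16·4^{m−1} + 4·2^{m−1} = -4^{m+1} + 2^{m+1}.
Hence w_k = -4^k + 2^k for every k ≥ 1, by strong induction.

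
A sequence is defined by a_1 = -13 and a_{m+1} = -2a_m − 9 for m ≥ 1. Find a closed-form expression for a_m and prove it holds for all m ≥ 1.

Claim: a_m = 5·(-2)^m − 3.

Base case: a_1 = -13, and 5·(-2)^1 − 3 = -10 − 3 = -13.
Assume a_k = 5·(-2)^k − 3 for some k ≥ 1.
Then a_{k+1} = -2a_k − 9 = -2·(5·(-2)^k − 3) − 9 = -10·(-2)^k + 6 − 9 = 5·(-2)^{k+1} − 3.
So the formula holds for k+1, and by induction a_m = 5·(-2)^m − 3 for all m ≥ 1.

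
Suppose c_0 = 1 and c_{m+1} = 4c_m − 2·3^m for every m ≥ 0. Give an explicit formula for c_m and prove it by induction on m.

Claim: c_m = -4^m + 2·3^m.

Base case: c_0 = 1, and -4^0 + 2·3^0 = -1 + 2 = 1.
Assume c_r = -4^r + 2·3^r for some r ≥ 0.
Then c_{r+1} = 4c_r − 2·3^r = 4·(-4^r + 2·3^r) − 2·3^r = -4^{r+1} + 8·3^r − 2·3^r = -4^{r+1} + 6·3^r = -4^{r+1} + 2·3^{r+1}.
By induction, c_m = -4^m + 2·3^m for all m ≥ 0.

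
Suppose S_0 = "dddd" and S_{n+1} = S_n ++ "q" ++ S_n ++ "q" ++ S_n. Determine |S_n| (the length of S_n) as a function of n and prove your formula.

Claim: |S_n| = 5·3^n − 1.

Base case: |S_0| = 4, and 5·3^0 − 1 = 4.
Assume |S_r| = 5·3^r − 1.
Then |S_{r+1}| = 3|S_r| + 2 = 3(5·3^r − 1) + 2 = 5·3^{r+1} − 3 + 2 = 5·3^{r+1} − 1.
By induction, |S_n| = 5·3^n − 1 for all n ≥ 0.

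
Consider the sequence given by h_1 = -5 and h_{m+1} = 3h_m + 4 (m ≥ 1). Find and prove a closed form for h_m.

Claim: h_m = -3^m − 2.

Base case: h_1 = -5, and -3^1 − 2 = -3 − 2 = -5.
Assume h_r = -3^r − 2 for some r ≥ 1.
Then h_{r+1} = 3h_r + 4 = 3·(-3^r − 2) + 4 = -3^{r+1} − 6 + 4 = -3^{r+1} − 2.
By induction, h_m = -3^m − 2 for all m ≥ 1.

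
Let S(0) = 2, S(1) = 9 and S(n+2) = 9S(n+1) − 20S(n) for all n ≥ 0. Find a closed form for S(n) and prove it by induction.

Claim: S(n) = 5^n + 4^n.

Base cases: S(0) = 2 and 5^0 + 4^0 = 2; S(1) = 9 and 5^1 + 4^1 = 9.
Assume S(j) = 5^j + 4^j for all 0 ≤ j ≤ m, where m ≥ 1.
Then S(m+1) = 9S(m) − 20S(m−1) = 9·(5^m + 4^m) − 20·(5^{m−1} + 4^{m−1}) = (9·5 − 20)5^{m−1} + (9·4 − 20)4^{m−1} = 25·5^{m−1} + 16·4^{m−1} = 5^{m+1} + 4^{m+1}.
Hence S(n) = 5^n + 4^n for every n ≥ 0, by strong induction.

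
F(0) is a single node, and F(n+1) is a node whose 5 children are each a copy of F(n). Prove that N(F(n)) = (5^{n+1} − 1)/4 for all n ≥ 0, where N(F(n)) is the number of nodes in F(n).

Base case: N(F(0)) = 1, and (5^{0+1} − 1)/4 = 1.
Assume N(F(r)) = (5^{r+1} − 1)/4.
Then N(F(r+1)) = 1 + 5N(F(r)) = 1 + 5·(5^{r+1} − 1)/4 = 1 + (5^{r+2} − 5)/4 = (4 + 5^{r+2} − 5)/4 = (5^{r+2} − 1)/4.
So the formula holds for r+1, and by induction N(F(n)) = (5^{n+1} − 1)/4 for all n ≥ 0.

N(F(n)) = (5^{n+1} − 1)/4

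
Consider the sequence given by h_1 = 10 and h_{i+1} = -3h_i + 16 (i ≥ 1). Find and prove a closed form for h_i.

Claim: h_i = -2·(-3)^i + 4.

Base case: h_1 = 10, and -2·(-3)^1 + 4 = 6 + 4 = 10.
Assume h_k = -2·(-3)^k + 4 for some k ≥ 1.
Then h_{k+1} = -3h_k + 16 = -3·(-2·(-3)^k + 4) + 16 = 6·(-3)^k − 12 + 16 = -2·(-3)^{k+1} + 4.
Hence h_i = -2·(-3)^i + 4 for every i ≥ 1, by induction.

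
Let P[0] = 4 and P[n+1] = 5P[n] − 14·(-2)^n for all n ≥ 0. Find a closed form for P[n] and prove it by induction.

Claim: P[n] = 2·5^n + 2·(-2)^n.

Base case: P[0] = 4, and 2·5^0 + 2·(-2)^0 = 2 + 2 = 4.
Assume P[j] = 2·5^j + 2·(-2)^j for some j ≥ 0.
Then P[j+1] = 5P[j] − 14·(-2)^j = 5·(2·5^j + 2·(-2)^j) − 14·(-2)^j = 2·5^{j+1} + 10·(-2)^j − 14·(-2)^j = 2·5^{j+1} − 4·(-2)^j = 2·5^{j+1} + 2·(-2)^{j+1}.
Hence P[n] = 2·5^n + 2·(-2)^n for every n ≥ 0, by induction.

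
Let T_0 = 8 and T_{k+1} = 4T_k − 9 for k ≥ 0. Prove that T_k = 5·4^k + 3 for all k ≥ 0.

Base case: T_0 = 8, and 5·4^0 + 3 = 5 + 3 = 8.
Assume T_j = 5·4^j + 3 for some j ≥ 0.
Then T_{j+1} = 4T_j − 9 = 4·(5·4^j + 3) − 9 = 20·4^j + 12 − 9 = 5·4^{j+1} + 3.
Hence T_k = 5·4^k + 3 for every k ≥ 0, by induction.

T_k = 5·4^k + 3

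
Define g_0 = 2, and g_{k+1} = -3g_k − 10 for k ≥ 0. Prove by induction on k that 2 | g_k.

Base case: g_0 = 2 = 2·1, so 2 | g_0.
Assume 2 | g_j, so g_j = 2t for some integer t.
Then g_{j+1} = -3g_j − 10 = -3·(2t) − 10 = 2(-3t − 5), so 2 | g_{j+1}.
By induction, 2 | g_k for all k ≥ 0.

2 | g_k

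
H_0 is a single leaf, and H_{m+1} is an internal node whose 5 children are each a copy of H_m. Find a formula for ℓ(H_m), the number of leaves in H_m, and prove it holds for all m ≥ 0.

Claim: ℓ(H_m) = 5^m.

Base case: ℓ(H_0) = 1, and 5^0 = 1.
Assume ℓ(H_r) = 5^r.
Then ℓ(H_{r+1}) = 5·ℓ(H_r) = 5·5^r = 5^{r+1}.
So the formula holds for r+1, and by induction ℓ(H_m) = 5^m for all m ≥ 0.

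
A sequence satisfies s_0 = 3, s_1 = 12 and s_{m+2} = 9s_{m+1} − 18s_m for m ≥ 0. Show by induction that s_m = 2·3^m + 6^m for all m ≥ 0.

Base cases: s_0 = 3 and 2·3^0 + 6^0 = 3; s_1 = 12 and 2·3^1 + 6^1 = 12.
Assume s_j = 2·3^j + 6^j for all 0 ≤ j ≤ k, where k ≥ 1.
Then s_{k+1} = 9s_k − 18s_{k−1} = 9·(2·3^k + 6^k) − 18·(2·3^{k−1} + 6^{k−1}) = 2·(9·3 − 18)3^{k−1} + (9·6 − 18)6^{k−1} = 18·3^{k−1} + 36·6^{k−1} = 2·3^{k+1} + 6^{k+1}.
So the formula holds for k+1, and by strong induction s_m = 2·3^m + 6^m for all m ≥ 0.

s_m = 2·3^m + 6^m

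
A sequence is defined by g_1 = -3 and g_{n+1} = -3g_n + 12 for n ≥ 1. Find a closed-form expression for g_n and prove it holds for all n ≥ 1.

Claim: g_n = 2·(-3)^n + 3.

Base case: g_1 = -3, and 2·(-3)^1 + 3 = -6 + 3 = -3.
Assume g_k = 2·(-3)^k + 3 for some k ≥ 1.
Then g_{k+1} = -3g_k + 12 = -3·(2·(-3)^k + 3) + 12 = -6·(-3)^k − 9 + 12 = 2·(-3)^{k+1} + 3.
By induction, g_n = 2·(-3)^n + 3 for all n ≥ 1.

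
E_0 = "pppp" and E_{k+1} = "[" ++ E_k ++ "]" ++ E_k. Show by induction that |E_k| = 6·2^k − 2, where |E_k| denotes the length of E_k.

Base case: |E_0| = 4, and 6·2^0 − 2 = 4.
Assume |E_j| = 6·2^j − 2.
Then |E_{j+1}| = 1 + |E_j| + 1 + |E_j| = 2|E_j| + 2 = 2(6·2^j − 2) + 2 = 6·2^{j+1} − 4 + 2 = 6·2^{j+1} − 2.
This completes the inductive step, so |E_k| = 6·2^k − 2 for all k ≥ 0.

|E_k| = 6·2^k − 2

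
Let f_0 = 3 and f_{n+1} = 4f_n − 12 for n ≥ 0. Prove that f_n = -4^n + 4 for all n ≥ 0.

Base case: f_0 = 3, and -4^0 + 4 = -1 + 4 = 3.
Assume f_m = -4^m + 4 for some m ≥ 0.
Then f_{m+1} = 4f_m − 12 = 4·(-4^m + 4) − 12 = -4^{m+1} + 16 − 12 = -4^{m+1} + 4.
So the formula holds for m+1, and by induction f_n = -4^n + 4 for all n ≥ 0.

f_n = -4^n + 4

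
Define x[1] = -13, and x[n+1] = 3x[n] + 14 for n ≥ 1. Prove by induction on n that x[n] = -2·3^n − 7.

Base case: x[1] = -13, and -2·3^1 − 7 = -6 − 7 = -13.
Assume x[k] = -2·3^k − 7 for some k ≥ 1.
Then x[k+1] = 3x[k] + 14 = 3·(-2·3^k − 7) + 14 = -6·3^k − 21 + 14 = -2·3^{k+1} − 7.
This completes the inductive step, so x[n] = -2·3^n − 7 for all n ≥ 1.

x[n] = -2·3^n − 7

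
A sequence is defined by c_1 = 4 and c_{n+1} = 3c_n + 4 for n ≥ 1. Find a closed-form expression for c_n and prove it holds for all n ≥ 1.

Claim: c_n = 2·3^n − 2.

Base case: c_1 = 4, and 2·3^1 − 2 = 6 − 2 = 4.
Assume c_j = 2·3^j − 2 for some j ≥ 1.
Then c_{j+1} = 3c_j + 4 = 3·(2·3^j − 2) + 4 = 6·3^j − 6 + 4 = 2·3^{j+1} − 2.
By induction, c_n = 2·3^n − 2 for all n ≥ 1.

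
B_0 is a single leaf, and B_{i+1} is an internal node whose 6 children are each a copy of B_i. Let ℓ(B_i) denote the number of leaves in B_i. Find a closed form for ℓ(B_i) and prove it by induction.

Claim: ℓ(B_i) = 6^i.

Base case: ℓ(B_0) = 1, and 6^0 = 1.
Assume ℓ(B_r) = 6^r.
Then ℓ(B_{r+1}) = 6·ℓ(B_r) = 6·6^r = 6^{r+1}.
So the formula holds for r+1, and by induction ℓ(B_i) = 6^i for all i ≥ 0.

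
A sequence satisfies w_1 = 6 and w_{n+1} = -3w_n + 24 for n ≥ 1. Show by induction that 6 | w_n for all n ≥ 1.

Base case: w_1 = 6 = 6·1, so 6 | w_1.
Assume 6 | w_j, so w_j = 6t for some integer t.
Then w_{j+1} = -3w_j + 24 = -3·(6t) + 24 = 6(-3t + 4), so 6 | w_{j+1}.
Hence 6 | w_n for every n ≥ 1, by induction.

6 | w_n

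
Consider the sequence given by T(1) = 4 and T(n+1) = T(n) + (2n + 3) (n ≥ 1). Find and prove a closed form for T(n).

Claim: T(n) = n^2 + 2n + 1.

Base case: T(1) = 4, and 1^2 + 2·1 + 1 = 4.
Assume T(r) = r^2 + 2r + 1.
Then T(r+1) = T(r) + (2r + 3) = (r^2 + 2r + 1) + (2r + 3) = r^2 + 4r + 4,
and (r+1)^2 + 2·(r+1) + 1 = r^2 + 4r + 4.
By induction, T(n) = n^2 + 2n + 1 for all n ≥ 1.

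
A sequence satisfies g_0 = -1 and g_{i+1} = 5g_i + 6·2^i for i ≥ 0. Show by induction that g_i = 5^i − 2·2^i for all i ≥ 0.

Base case: g_0 = -1, and 5^0 − 2·2^0 = 1 − 2 = -1.
Assume g_m = 5^m − 2·2^m for some m ≥ 0.
Then g_{m+1} = 5g_m + 6·2^m = 5·(5^m − 2·2^m) + 6·2^m = 5^{m+1} − 10·2^m + 6·2^m = 5^{m+1} − 4·2^m = 5^{m+1} − 2·2^{m+1}.
By induction, g_i = 5^i − 2·2^i for all i ≥ 0.

g_i = 5^i − 2·2^i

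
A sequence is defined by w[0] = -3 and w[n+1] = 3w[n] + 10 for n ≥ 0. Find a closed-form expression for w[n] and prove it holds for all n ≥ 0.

Claim: w[n] = 2·3^n − 5.

Base case: w[0] = -3, and 2·3^0 − 5 = 2 − 5 = -3.
Assume w[r] = 2·3^r − 5 for some r ≥ 0.
Then w[r+1] = 3w[r] + 10 = 3·(2·3^r − 5) + 10 = 6·3^r − 15 + 10 = 2·3^{r+1} − 5.
So the formula holds for r+1, and by induction w[n] = 2·3^n − 5 for all n ≥ 0.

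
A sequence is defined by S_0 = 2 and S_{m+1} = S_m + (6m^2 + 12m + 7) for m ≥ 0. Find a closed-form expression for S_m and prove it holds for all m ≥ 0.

Claim: S_m = 2m^3 + 3m^2 + 2m + 2.

Base case: S_0 = 2, and 2·0^3 + 3·0^2 + 2·0 + 2 = 2.
Assume S_j = 2j^3 + 3j^2 + 2j + 2.
Then S_{j+1} = S_j + (6j^2 + 12j + 7) = (2j^3 + 3j^2 + 2j + 2) + (6j^2 + 12j + 7) = 2j^3 + 9j^2 + 14j + 9,
and 2·(j+1)^3 + 3·(j+1)^2 + 2·(j+1) + 2 = 2j^3 + 9j^2 + 14j + 9.
Hence S_m = 2m^3 + 3m^2 + 2m + 2 for every m ≥ 0, by induction.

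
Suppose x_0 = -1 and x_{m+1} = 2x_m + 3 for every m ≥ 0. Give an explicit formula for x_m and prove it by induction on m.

Claim: x_m = 2^{m+1} − 3.

Base case: x_0 = -1, and 2^{0+1} − 3 = 2 − 3 = -1.
Assume x_r = 2^{r+1} − 3 for some r ≥ 0.
Then x_{r+1} = 2x_r + 3 = 2·(2^{r+1} − 3) + 3 = 2^{r+2} − 6 + 3 = 2^{r+2} − 3.
This completes the inductive step, so x_m = 2^{m+1} − 3 for all m ≥ 0.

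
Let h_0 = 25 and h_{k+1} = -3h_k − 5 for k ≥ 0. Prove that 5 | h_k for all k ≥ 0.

Base case: h_0 = 25 = 5·5, so 5 | h_0.
Assume 5 | h_m, so h_m = 5t for some integer t.
Then h_{m+1} = -3h_m − 5 = -3·(5t) − 5 = 5(-3t − 1), so 5 | h_{m+1}.
By induction, 5 | h_k for all k ≥ 0.

5 | h_k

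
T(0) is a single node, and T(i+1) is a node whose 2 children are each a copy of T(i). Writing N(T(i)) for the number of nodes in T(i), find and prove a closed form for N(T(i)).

Claim: N(T(i)) = 2^{i+1} − 1.

Base case: N(T(0)) = 1, and 2^{0+1} − 1 = 1.
Assume N(T(m)) = 2^{m+1} − 1.
Then N(T(m+1)) = 1 + 2N(T(m)) = 1 + 2(2^{m+1} − 1) = 2^{m+2} − 2 + 1 = 2^{m+2} − 1.
So the formula holds for m+1, and by induction N(T(i)) = 2^{i+1} − 1 for all i ≥ 0.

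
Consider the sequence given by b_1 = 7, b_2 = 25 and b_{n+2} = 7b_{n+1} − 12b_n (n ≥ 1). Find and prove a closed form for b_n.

Claim: b_n = 4^n + 3^n.

Base cases: b_1 = 7 and 4^1 + 3^1 = 7; b_2 = 25 and 4^2 + 3^2 = 25.
Assume b_j = 4^j + 3^j for all 1 ≤ j ≤ k, where k ≥ 2.
Then b_{k+1} = 7b_k − 12b_{k−1} = 7·(4^k + 3^k) − 12·(4^{k−1} + 3^{k−1}) = (7·4 − 12)4^{k−1} + (7·3 − 12)3^{k−1} = 16·4^{k−1} + 9·3^{k−1} = 4^{k+1} + 3^{k+1}.
Hence b_n = 4^n + 3^n for every n ≥ 1, by strong induction.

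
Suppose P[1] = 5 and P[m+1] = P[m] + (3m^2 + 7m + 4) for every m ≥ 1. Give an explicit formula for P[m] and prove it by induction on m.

Claim: P[m] = m^3 + 2m^2 + m + 1.

Base case: P[1] = 5, and 1^3 + 2·1^2 + 1 + 1 = 5.
Assume P[k] = k^3 + 2k^2 + k + 1.
Then P[k+1] = P[k] + (3k^2 + 7k + 4) = (k^3 + 2k^2 + k + 1) + (3k^2 + 7k + 4) = k^3 + 5k^2 + 8k + 5,
and (k+1)^3 + 2·(k+1)^2 + (k+1) + 1 = k^3 + 5k^2 + 8k + 5.
By induction, P[m] = m^3 + 2m^2 + m + 1 for all m ≥ 1.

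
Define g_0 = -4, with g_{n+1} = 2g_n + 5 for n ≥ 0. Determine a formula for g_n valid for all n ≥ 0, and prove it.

Claim: g_n = 2^n − 5.

Base case: g_0 = -4, and 2^0 − 5 = 1 − 5 = -4.
Assume g_j = 2^j − 5 for some j ≥ 0.
Then g_{j+1} = 2g_j + 5 = 2·(2^j − 5) + 5 = 2^{j+1} − 10 + 5 = 2^{j+1} − 5.
By induction, g_n = 2^n − 5 for all n ≥ 0.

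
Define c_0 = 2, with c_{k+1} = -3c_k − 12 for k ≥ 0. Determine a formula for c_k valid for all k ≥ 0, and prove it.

Claim: c_k = 5·(-3)^k − 3.

Base case: c_0 = 2, and 5·(-3)^0 − 3 = 5 − 3 = 2.
Assume c_j = 5·(-3)^j − 3 for some j ≥ 0.
Then c_{j+1} = -3c_j − 12 = -3·(5·(-3)^j − 3) − 12 = -15·(-3)^j + 9 − 12 = 5·(-3)^{j+1} − 3.
So the formula holds for j+1, and by induction c_k = 5·(-3)^k − 3 for all k ≥ 0.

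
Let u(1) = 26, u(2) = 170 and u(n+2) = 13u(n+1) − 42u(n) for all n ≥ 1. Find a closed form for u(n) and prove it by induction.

Claim: u(n) = 2·7^n + 2·6^n.

Base cases: u(1) = 26 and 2·7^1 + 2·6^1 = 26; u(2) = 170 and 2·7^2 + 2·6^2 = 170.
Assume u(j) = 2·7^j + 2·6^j for all 1 ≤ j ≤ m, where m ≥ 2.
Then u(m+1) = 13u(m) − 42u(m−1) = 13·(2·7^m + 2·6^m) − 42·(2·7^{m−1} + 2·6^{m−1}) = 2·(13·7 − 42)7^{m−1} + 2·(13·6 − 42)6^{m−1} = 98·7^{m−1} + 72·6^{m−1} = 2·7^{m+1} + 2·6^{m+1}.
This completes the inductive step, so u(n) = 2·7^n + 2·6^n for all n ≥ 1.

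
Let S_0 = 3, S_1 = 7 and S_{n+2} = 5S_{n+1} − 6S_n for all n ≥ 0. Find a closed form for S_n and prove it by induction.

Claim: S_n = 3^n + 2·2^n.

Base cases: S_0 = 3 and 3^0 + 2·2^0 = 3; S_1 = 7 and 3^1 + 2·2^1 = 7.
Assume S_i = 3^i + 2·2^i for all 0 ≤ i ≤ j, where j ≥ 1.
Then S_{j+1} = 5S_j − 6S_{j−1} = 5·(3^j + 2·2^j) − 6·(3^{j−1} + 2·2^{j−1}) = (5·3 − 6)3^{j−1} + 2·(5·2 − 6)2^{j−1} = 9·3^{j−1} + 8·2^{j−1} = 3^{j+1} + 2·2^{j+1}.
By strong induction, S_n = 3^n + 2·2^n for all n ≥ 0.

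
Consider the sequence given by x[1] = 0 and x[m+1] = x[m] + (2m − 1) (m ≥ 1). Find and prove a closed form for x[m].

Claim: x[m] = m^2 − 2m + 1.

Base case: x[1] = 0, and 1^2 − 2·1 + 1 = 0.
Assume x[j] = j^2 − 2j + 1.
Then x[j+1] = x[j] + (2j − 1) = (j^2 − 2j + 1) + (2j − 1) = j^2,
and (j+1)^2 − 2·(j+1) + 1 = j^2.
By induction, x[m] = m^2 − 2m + 1 for all m ≥ 1.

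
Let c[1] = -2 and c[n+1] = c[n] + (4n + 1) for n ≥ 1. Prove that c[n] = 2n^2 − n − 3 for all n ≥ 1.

Base case: c[1] = -2, and 2·1^2 − 1 − 3 = -2.
Assume c[k] = 2k^2 − k − 3.
Then c[k+1] = c[k] + (4k + 1) = (2k^2 − k − 3) + (4k + 1) = 2k^2 + 3k − 2,
and 2·(k+1)^2 − (k+1) − 3 = 2k^2 + 3k − 2.
This completes the inductive step, so c[n] = 2n^2 − n − 3 for all n ≥ 1.

c[n] = 2n^2 − n − 3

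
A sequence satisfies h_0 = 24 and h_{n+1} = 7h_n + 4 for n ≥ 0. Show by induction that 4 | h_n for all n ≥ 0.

Base case: h_0 = 24 = 4·6, so 4 | h_0.
Assume 4 | h_r, so h_r = 4t for some integer t.
Then h_{r+1} = 7h_r + 4 = 7·(4t) + 4 = 4(7t + 1), so 4 | h_{r+1}.
This completes the inductive step, so 4 | h_n for all n ≥ 0.

4 | h_n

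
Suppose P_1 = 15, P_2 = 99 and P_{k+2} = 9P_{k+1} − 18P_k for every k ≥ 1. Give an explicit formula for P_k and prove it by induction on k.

Claim: P_k = 3·6^k − 3^k.

Base cases: P_1 = 15 and 3·6^1 − 3^1 = 15; P_2 = 99 and 3·6^2 − 3^2 = 99.
Assume P_i = 3·6^i − 3^i for all 1 ≤ i ≤ j, where j ≥ 2.
Then P_{j+1} = 9P_j − 18P_{j−1} = 9·(3·6^j − 3^j) − 18·(3·6^{j−1} − 3^{j−1}) = 3·(9·6 − 18)6^{j−1} − (9·3 − 18)3^{j−1} = 108·6^{j−1} − 9·3^{j−1} = 3·6^{j+1} − 3^{j+1}.
By strong induction, P_k = 3·6^k − 3^k for all k ≥ 1.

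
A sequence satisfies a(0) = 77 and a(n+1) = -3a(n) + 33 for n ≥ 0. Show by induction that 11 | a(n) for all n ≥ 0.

Base case: a(0) = 77 = 11·7, so 11 | a(0).
Assume 11 | a(r), so a(r) = 11t for some integer t.
Then a(r+1) = -3a(r) + 33 = -3·(11t) + 33 = 11(-3t + 3), so 11 | a(r+1).
So the property holds for r+1, and by induction 11 | a(n) for all n ≥ 0.

11 | a(n)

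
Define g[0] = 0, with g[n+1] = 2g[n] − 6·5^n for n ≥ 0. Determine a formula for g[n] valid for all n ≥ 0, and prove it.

Claim: g[n] = 2·2^n − 2·5^n.

Base case: g[0] = 0, and 2·2^0 − 2·5^0 = 2 − 2 = 0.
Assume g[k] = 2·2^k − 2·5^k for some k ≥ 0.
Then g[k+1] = 2g[k] − 6·5^k = 2·(2·2^k − 2·5^k) − 6·5^k = 2·2^{k+1} − 4·5^k − 6·5^k = 2·2^{k+1} − 10·5^k = 2·2^{k+1} − 2·5^{k+1}.
So the formula holds for k+1, and by induction g[n] = 2·2^n − 2·5^n for all n ≥ 0.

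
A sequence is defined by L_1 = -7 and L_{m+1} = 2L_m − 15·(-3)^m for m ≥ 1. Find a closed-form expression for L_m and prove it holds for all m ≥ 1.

Claim: L_m = 2^m + 3·(-3)^m.

Base case: L_1 = -7, and 2^1 + 3·(-3)^1 = 2 − 9 = -7.
Assume L_r = 2^r + 3·(-3)^r for some r ≥ 1.
Then L_{r+1} = 2L_r − 15·(-3)^r = 2·(2^r + 3·(-3)^r) − 15·(-3)^r = 2^{r+1} + 6·(-3)^r − 15·(-3)^r = 2^{r+1} − 9·(-3)^r = 2^{r+1} + 3·(-3)^{r+1}.
So the formula holds for r+1, and by induction L_m = 2^m + 3·(-3)^m for all m ≥ 1.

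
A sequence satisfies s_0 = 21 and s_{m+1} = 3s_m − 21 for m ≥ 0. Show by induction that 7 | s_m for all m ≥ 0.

Base case: s_0 = 21 = 7·3, so 7 | s_0.
Assume 7 | s_k, so s_k = 7t for some integer t.
Then s_{k+1} = 3s_k − 21 = 3·(7t) − 21 = 7(3t − 3), so 7 | s_{k+1}.
This completes the inductive step, so 7 | s_m for all m ≥ 0.

7 | s_m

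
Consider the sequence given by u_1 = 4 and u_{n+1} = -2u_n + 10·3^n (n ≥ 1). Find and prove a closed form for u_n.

Claim: u_n = (-2)^n + 2·3^n.

Base case: u_1 = 4, and (-2)^1 + 2·3^1 = -2 + 6 = 4.
Assume u_j = (-2)^j + 2·3^j for some j ≥ 1.
Then u_{j+1} = -2u_j + 10·3^j = -2·((-2)^j + 2·3^j) + 10·3^j = (-2)^{j+1} − 4·3^j + 10·3^j = (-2)^{j+1} + 6·3^j = (-2)^{j+1} + 2·3^{j+1}.
By induction, u_n = (-2)^n + 2·3^n for all n ≥ 1.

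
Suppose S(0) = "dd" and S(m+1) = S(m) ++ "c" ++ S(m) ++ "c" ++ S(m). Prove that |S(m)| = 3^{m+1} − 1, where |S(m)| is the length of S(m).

Base case: |S(0)| = 2, and 3^{0+1} − 1 = 2.
Assume |S(r)| = 3^{r+1} − 1.
Then |S(r+1)| = 3|S(r)| + 2 = 3(3^{r+1} − 1) + 2 = 3^{r+2} − 3 + 2 = 3^{r+2} − 1.
By induction, |S(m)| = 3^{m+1} − 1 for all m ≥ 0.

|S(m)| = 3^{m+1} − 1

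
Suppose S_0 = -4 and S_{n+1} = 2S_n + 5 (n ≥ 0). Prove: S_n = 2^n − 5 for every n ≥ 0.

Base case: S_0 = -4, and 2^0 − 5 = 1 − 5 = -4.
Assume S_r = 2^r − 5 for some r ≥ 0.
Then S_{r+1} = 2S_r + 5 = 2·(2^r − 5) + 5 = 2^{r+1} − 10 + 5 = 2^{r+1} − 5.
So the formula holds for r+1, and by induction S_n = 2^n − 5 for all n ≥ 0.

S_n = 2^n − 5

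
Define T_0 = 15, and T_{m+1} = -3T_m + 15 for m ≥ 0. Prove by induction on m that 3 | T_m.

Base case: T_0 = 15 = 3·5, so 3 | T_0.
Assume 3 | T_j, so T_j = 3t for some integer t.
Then T_{j+1} = -3T_j + 15 = -3·(3t) + 15 = 3(-3t + 5), so 3 | T_{j+1}.
So the property holds for j+1, and by induction 3 | T_m for all m ≥ 0.

3 | T_m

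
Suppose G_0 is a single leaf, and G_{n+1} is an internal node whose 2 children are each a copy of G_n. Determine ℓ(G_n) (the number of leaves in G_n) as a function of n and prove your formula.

Claim: ℓ(G_n) = 2^n.

Base case: ℓ(G_0) = 1, and 2^0 = 1.
Assume ℓ(G_m) = 2^m.
Then ℓ(G_{m+1}) = 2·ℓ(G_m) = 2·2^m = 2^{m+1}.
Hence ℓ(G_n) = 2^n for every n ≥ 0, by induction.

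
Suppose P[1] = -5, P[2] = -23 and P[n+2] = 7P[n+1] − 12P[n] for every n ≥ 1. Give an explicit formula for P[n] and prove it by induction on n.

Claim: P[n] = 3^n − 2·4^n.

Base cases: P[1] = -5 and 3^1 − 2·4^1 = -5; P[2] = -23 and 3^2 − 2·4^2 = -23.
Assume P[j] = 3^j − 2·4^j for all 1 ≤ j ≤ r, where r ≥ 2.
Then P[r+1] = 7P[r] − 12P[r−1] = 7·(3^r − 2·4^r) − 12·(3^{r−1} − 2·4^{r−1}) = (7·3 − 12)3^{r−1} − 2·(7·4 − 12)4^{r−1} = 9·3^{r−1} − 32·4^{r−1} = 3^{r+1} − 2·4^{r+1}.
By strong induction, P[n] = 3^n − 2·4^n for all n ≥ 1.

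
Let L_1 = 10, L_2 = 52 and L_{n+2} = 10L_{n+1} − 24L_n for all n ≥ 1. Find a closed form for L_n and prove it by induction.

Claim: L_n = 6^n + 4^n.

Base cases: L_1 = 10 and 6^1 + 4^1 = 10; L_2 = 52 and 6^2 + 4^2 = 52.
Assume L_j = 6^j + 4^j for all 1 ≤ j ≤ k, where k ≥ 2.
Then L_{k+1} = 10L_k − 24L_{k−1} = 10·(6^k + 4^k) − 24·(6^{k−1} + 4^{k−1}) = (10·6 − 24)6^{k−1} + (10·4 − 24)4^{k−1} = 36·6^{k−1} + 16·4^{k−1} = 6^{k+1} + 4^{k+1}.
Hence L_n = 6^n + 4^n for every n ≥ 1, by strong induction.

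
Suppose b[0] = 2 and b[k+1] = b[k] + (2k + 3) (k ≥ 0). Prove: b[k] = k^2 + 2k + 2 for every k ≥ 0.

Base case: b[0] = 2, and 0^2 + 2·0 + 2 = 2.
Assume b[j] = j^2 + 2j + 2.
Then b[j+1] = b[j] + (2j + 3) = (j^2 + 2j + 2) + (2j + 3) = j^2 + 4j + 5,
and (j+1)^2 + 2·(j+1) + 2 = j^2 + 4j + 5.
Hence b[k] = k^2 + 2k + 2 for every k ≥ 0, by induction.

b[k] = k^2 + 2k + 2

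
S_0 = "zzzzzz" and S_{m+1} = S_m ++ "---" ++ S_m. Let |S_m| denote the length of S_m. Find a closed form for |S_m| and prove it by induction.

Claim: |S_m| = 9·2^m − 3.

Base case: |S_0| = 6, and 9·2^0 − 3 = 6.
Assume |S_j| = 9·2^j − 3.
Then |S_{j+1}| = |S_j| + 3 + |S_j| = 2|S_j| + 3 = 2(9·2^j − 3) + 3 = 9·2^{j+1} − 6 + 3 = 9·2^{j+1} − 3.
By induction, |S_m| = 9·2^m − 3 for all m ≥ 0.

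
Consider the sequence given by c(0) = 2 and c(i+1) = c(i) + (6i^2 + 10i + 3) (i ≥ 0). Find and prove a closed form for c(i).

Claim: c(i) = 2i^3 + 2i^2 − i + 2.

Base case: c(0) = 2, and 2·0^3 + 2·0^2 − 0 + 2 = 2.
Assume c(k) = 2k^3 + 2k^2 − k + 2.
Then c(k+1) = c(k) + (6k^2 + 10k + 3) = (2k^3 + 2k^2 − k + 2) + (6k^2 + 10k + 3) = 2k^3 + 8k^2 + 9k + 5,
and 2·(k+1)^3 + 2·(k+1)^2 − (k+1) + 2 = 2k^3 + 8k^2 + 9k + 5.
Hence c(i) = 2i^3 + 2i^2 − i + 2 for every i ≥ 0, by induction.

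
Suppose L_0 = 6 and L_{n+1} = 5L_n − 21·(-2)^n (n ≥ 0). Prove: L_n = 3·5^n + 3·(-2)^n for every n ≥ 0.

Base case: L_0 = 6, and 3·5^0 + 3·(-2)^0 = 3 + 3 = 6.
Assume L_m = 3·5^m + 3·(-2)^m for some m ≥ 0.
Then L_{m+1} = 5L_m − 21·(-2)^m = 5·(3·5^m + 3·(-2)^m) − 21·(-2)^m = 3·5^{m+1} + 15·(-2)^m − 21·(-2)^m = 3·5^{m+1} − 6·(-2)^m = 3·5^{m+1} + 3·(-2)^{m+1}.
So the formula holds for m+1, and by induction L_n = 3·5^n + 3·(-2)^n for all n ≥ 0.

L_n = 3·5^n + 3·(-2)^n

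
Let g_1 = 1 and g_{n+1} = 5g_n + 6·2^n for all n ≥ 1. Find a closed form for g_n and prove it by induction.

Claim: g_n = 5^n − 2·2^n.

Base case: g_1 = 1, and 5^1 − 2·2^1 = 5 − 4 = 1.
Assume g_m = 5^m − 2·2^m for some m ≥ 1.
Then g_{m+1} = 5g_m + 6·2^m = 5·(5^m − 2·2^m) + 6·2^m = 5^{m+1} − 10·2^m + 6·2^m = 5^{m+1} − 4·2^m = 5^{m+1} − 2·2^{m+1}.
This completes the inductive step, so g_n = 5^n − 2·2^n for all n ≥ 1.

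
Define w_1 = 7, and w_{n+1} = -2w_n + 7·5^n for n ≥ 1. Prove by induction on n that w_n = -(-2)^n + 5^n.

Base case: w_1 = 7, and -(-2)^1 + 5^1 = 2 + 5 = 7.
Assume w_r = -(-2)^r + 5^r for some r ≥ 1.
Then w_{r+1} = -2w_r + 7·5^r = -2·(-(-2)^r + 5^r) + 7·5^r = -(-2)^{r+1} − 2·5^r + 7·5^r = -(-2)^{r+1} + 5·5^r = -(-2)^{r+1} + 5^{r+1}.
Hence w_n = -(-2)^n + 5^n for every n ≥ 1, by induction.

w_n = -(-2)^n + 5^n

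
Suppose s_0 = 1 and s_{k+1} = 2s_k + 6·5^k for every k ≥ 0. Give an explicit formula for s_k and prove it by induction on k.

Claim: s_k = -2^k + 2·5^k.

Base case: s_0 = 1, and -2^0 + 2·5^0 = -1 + 2 = 1.
Assume s_r = -2^r + 2·5^r for some r ≥ 0.
Then s_{r+1} = 2s_r + 6·5^r = 2·(-2^r + 2·5^r) + 6·5^r = -2^{r+1} + 4·5^r + 6·5^r = -2^{r+1} + 10·5^r = -2^{r+1} + 2·5^{r+1}.
This completes the inductive step, so s_k = -2^k + 2·5^k for all k ≥ 0.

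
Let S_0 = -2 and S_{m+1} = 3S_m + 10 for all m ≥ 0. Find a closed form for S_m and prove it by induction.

Claim: S_m = 3^{m+1} − 5.

Base case: S_0 = -2, and 3^{0+1} − 5 = 3 − 5 = -2.
Assume S_j = 3^{j+1} − 5 for some j ≥ 0.
Then S_{j+1} = 3S_j + 10 = 3·(3^{j+1} − 5) + 10 = 3^{j+2} − 15 + 10 = 3^{j+2} − 5.
Hence S_m = 3^{m+1} − 5 for every m ≥ 0, by induction.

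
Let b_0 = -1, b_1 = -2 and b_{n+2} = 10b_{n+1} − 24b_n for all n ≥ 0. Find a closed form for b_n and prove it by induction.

Claim: b_n = 6^n − 2·4^n.

Base cases: b_0 = -1 and 6^0 − 2·4^0 = -1; b_1 = -2 and 6^1 − 2·4^1 = -2.
Assume b_i = 6^i − 2·4^i for all 0 ≤ i ≤ j, where j ≥ 1.
Then b_{j+1} = 10b_j − 24b_{j−1} = 10·(6^j − 2·4^j) − 24·(6^{j−1} − 2·4^{j−1}) = (10·6 − 24)6^{j−1} − 2·(10·4 − 24)4^{j−1} = 36·6^{j−1} − 32·4^{j−1} = 6^{j+1} − 2·4^{j+1}.
This completes the inductive step, so b_n = 6^n − 2·4^n for all n ≥ 0.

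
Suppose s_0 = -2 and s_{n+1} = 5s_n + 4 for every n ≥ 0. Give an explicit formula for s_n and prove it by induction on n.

Claim: s_n = -5^n − 1.

Base case: s_0 = -2, and -5^0 − 1 = -1 − 1 = -2.
Assume s_r = -5^r − 1 for some r ≥ 0.
Then s_{r+1} = 5s_r + 4 = 5·(-5^r − 1) + 4 = -5^{r+1} − 5 + 4 = -5^{r+1} − 1.
Hence s_n = -5^n − 1 for every n ≥ 0, by induction.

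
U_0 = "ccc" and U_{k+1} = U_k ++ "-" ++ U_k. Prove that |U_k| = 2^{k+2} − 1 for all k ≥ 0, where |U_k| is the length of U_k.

Base case: |U_0| = 3, and 2^{0+2} − 1 = 3.
Assume |U_r| = 2^{r+2} − 1.
Then |U_{r+1}| = |U_r| + 1 + |U_r| = 2|U_r| + 1 = 2(2^{r+2} − 1) + 1 = 2^{r+3} − 2 + 1 = 2^{r+3} − 1.
By induction, |U_k| = 2^{k+2} − 1 for all k ≥ 0.

|U_k| = 2^{k+2} − 1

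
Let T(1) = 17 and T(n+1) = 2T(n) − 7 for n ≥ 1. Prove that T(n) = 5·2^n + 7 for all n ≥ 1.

Base case: T(1) = 17, and 5·2^1 + 7 = 10 + 7 = 17.
Assume T(k) = 5·2^k + 7 for some k ≥ 1.
Then T(k+1) = 2T(k) − 7 = 2·(5·2^k + 7) − 7 = 10·2^k + 14 − 7 = 5·2^{k+1} + 7.
So the formula holds for k+1, and by induction T(n) = 5·2^n + 7 for all n ≥ 1.

T(n) = 5·2^n + 7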